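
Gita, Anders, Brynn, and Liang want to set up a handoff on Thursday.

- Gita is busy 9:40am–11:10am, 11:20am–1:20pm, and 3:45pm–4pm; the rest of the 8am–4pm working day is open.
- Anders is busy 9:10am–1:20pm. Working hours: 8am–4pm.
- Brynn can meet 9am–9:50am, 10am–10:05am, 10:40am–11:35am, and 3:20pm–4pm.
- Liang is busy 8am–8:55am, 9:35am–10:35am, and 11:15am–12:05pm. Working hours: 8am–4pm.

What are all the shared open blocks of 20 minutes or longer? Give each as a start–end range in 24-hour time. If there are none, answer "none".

15:20–15:45

Gita free within 08:00–16:00: 08:00–09:40, 11:10–11:20, 13:20–15:45.
Anders free within 08:00–16:00: 08:00–09:10, 13:20–16:00.
Liang free within 08:00–16:00: 08:55–09:35, 10:35–11:15, 12:05–16:00.
Gita ∩ Anders: 08:00–09:10, 13:20–15:45.
Gita ∩ Anders ∩ Brynn: 09:00–09:10, 15:20–15:45.
Gita ∩ Anders ∩ Brynn ∩ Liang: 09:00–09:10, 15:20–15:45.
Windows ≥ 20 min: 15:20–15:45.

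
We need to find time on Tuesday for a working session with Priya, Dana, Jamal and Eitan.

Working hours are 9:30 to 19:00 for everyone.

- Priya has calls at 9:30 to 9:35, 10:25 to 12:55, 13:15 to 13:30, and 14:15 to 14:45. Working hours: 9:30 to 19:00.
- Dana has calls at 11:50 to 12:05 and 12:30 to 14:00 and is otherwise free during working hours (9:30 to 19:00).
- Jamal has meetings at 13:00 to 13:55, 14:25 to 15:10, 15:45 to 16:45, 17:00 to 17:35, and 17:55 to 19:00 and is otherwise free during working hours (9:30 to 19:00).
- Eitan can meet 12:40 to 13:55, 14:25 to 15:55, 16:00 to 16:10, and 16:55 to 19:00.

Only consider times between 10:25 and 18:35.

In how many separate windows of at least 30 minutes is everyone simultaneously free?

Priya free within 09:30–19:00: 09:35–10:25, 12:55–13:15, 13:30–14:15, 14:45–19:00.
Dana free within 09:30–19:00: 09:30–11:50, 12:05–12:30, 14:00–19:00.
Jamal free within 09:30–19:00: 09:30–13:00, 13:55–14:25, 15:10–15:45, 16:45–17:00, 17:35–17:55.
Priya ∩ Dana: 09:35–10:25, 14:00–14:15, 14:45–19:00.
Priya ∩ Dana ∩ Jamal: 09:35–10:25, 14:00–14:15, 15:10–15:45, 16:45–17:00, 17:35–17:55.
Priya ∩ Dana ∩ Jamal ∩ Eitan: 15:10–15:45, 16:55–17:00, 17:35–17:55.
Restricted to 10:25–18:35: 15:10–15:45, 16:55–17:00, 17:35–17:55.
Windows ≥ 30 min: 15:10–15:45.
That's 1 window.

1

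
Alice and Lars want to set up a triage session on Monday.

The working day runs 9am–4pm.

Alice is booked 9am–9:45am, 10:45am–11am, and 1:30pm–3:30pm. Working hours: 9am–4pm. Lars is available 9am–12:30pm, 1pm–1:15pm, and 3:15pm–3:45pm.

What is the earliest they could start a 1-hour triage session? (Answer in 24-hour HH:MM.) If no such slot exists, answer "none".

Alice free within 09:00–16:00: 09:45–10:45, 11:00–13:30, 15:30–16:00.
Alice ∩ Lars: 09:45–10:45, 11:00–12:30, 13:00–13:15, 15:30–15:45.
Windows ≥ 60 min: 09:45–10:45, 11:00–12:30.
Earliest such window starts at 09:45.

09:45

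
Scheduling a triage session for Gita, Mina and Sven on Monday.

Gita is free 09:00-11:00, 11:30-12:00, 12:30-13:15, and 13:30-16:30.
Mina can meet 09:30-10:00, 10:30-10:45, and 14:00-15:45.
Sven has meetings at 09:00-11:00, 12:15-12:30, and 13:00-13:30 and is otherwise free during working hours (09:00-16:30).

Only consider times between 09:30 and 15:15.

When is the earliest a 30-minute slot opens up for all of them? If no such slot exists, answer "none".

14:00

Sven free within 09:00–16:30: 11:00–12:15, 12:30–13:00, 13:30–16:30.
Gita ∩ Mina: 09:30–10:00, 10:30–10:45, 14:00–15:45.
Gita ∩ Mina ∩ Sven: 14:00–15:45.
Restricted to 09:30–15:15: 14:00–15:15.
Windows ≥ 30 min: 14:00–15:15.
Earliest such window starts at 14:00.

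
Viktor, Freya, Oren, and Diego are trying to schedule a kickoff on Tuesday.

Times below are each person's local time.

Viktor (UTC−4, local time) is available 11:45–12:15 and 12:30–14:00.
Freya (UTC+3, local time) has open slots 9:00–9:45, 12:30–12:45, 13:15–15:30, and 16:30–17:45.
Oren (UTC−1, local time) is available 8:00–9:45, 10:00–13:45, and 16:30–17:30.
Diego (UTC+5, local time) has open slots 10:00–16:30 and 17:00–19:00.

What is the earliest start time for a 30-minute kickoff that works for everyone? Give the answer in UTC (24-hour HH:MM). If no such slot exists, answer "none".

none

Viktor → UTC: 15:45–16:15, 16:30–18:00.
Freya → UTC: 06:00–06:45, 09:30–09:45, 10:15–12:30, 13:30–14:45.
Oren → UTC: 09:00–10:45, 11:00–14:45, 17:30–18:30.
Diego → UTC: 05:00–11:30, 12:00–14:00.
Viktor ∩ Freya: (none).
Viktor ∩ Freya ∩ Oren: (none).
Viktor ∩ Freya ∩ Oren ∩ Diego: (none).
Windows ≥ 30 min: (none).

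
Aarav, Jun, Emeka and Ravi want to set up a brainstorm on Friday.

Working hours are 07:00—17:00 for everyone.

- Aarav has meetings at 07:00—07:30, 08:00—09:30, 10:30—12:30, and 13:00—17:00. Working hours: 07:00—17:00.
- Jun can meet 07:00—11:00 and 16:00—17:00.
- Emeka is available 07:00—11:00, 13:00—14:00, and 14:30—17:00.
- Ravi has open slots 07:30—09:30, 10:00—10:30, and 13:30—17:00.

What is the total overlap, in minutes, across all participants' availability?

60 minutes

Aarav free within 07:00–17:00: 07:30–08:00, 09:30–10:30, 12:30–13:00.
Aarav ∩ Jun: 07:30–08:00, 09:30–10:30.
Aarav ∩ Jun ∩ Emeka: 07:30–08:00, 09:30–10:30.
Aarav ∩ Jun ∩ Emeka ∩ Ravi: 07:30–08:00, 10:00–10:30.
Total common minutes: 30 + 30 = 60.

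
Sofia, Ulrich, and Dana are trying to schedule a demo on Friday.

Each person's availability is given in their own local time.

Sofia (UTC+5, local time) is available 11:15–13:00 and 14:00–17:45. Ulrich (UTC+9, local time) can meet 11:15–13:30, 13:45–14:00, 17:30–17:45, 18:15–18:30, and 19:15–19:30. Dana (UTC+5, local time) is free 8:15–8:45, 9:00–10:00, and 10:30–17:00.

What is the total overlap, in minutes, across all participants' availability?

30 minutes

Sofia → UTC: 06:15–08:00, 09:00–12:45.
Ulrich → UTC: 02:15–04:30, 04:45–05:00, 08:30–08:45, 09:15–09:30, 10:15–10:30.
Dana → UTC: 03:15–03:45, 04:00–05:00, 05:30–12:00.
Sofia ∩ Ulrich: 09:15–09:30, 10:15–10:30.
Sofia ∩ Ulrich ∩ Dana: 09:15–09:30, 10:15–10:30.
Total common minutes: 15 + 15 = 30.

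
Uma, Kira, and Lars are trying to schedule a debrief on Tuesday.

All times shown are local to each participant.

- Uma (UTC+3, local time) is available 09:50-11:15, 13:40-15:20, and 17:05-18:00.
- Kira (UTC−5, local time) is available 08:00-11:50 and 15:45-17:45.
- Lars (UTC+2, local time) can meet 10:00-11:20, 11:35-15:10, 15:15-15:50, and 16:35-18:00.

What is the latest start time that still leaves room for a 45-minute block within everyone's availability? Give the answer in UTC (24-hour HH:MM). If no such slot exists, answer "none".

Uma → UTC: 06:50–08:15, 10:40–12:20, 14:05–15:00.
Kira → UTC: 13:00–16:50, 20:45–22:45.
Lars → UTC: 08:00–09:20, 09:35–13:10, 13:15–13:50, 14:35–16:00.
Uma ∩ Kira: 14:05–15:00.
Uma ∩ Kira ∩ Lars: 14:35–15:00.
Windows ≥ 45 min: (none).

none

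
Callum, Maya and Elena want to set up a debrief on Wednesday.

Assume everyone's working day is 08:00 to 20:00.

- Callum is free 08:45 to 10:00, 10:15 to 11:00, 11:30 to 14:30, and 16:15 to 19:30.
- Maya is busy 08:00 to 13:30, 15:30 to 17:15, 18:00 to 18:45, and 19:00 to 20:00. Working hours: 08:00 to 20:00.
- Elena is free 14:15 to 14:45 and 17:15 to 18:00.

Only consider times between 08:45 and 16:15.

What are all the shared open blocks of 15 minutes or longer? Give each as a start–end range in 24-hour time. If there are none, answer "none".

14:15–14:30

Maya free within 08:00–20:00: 13:30–15:30, 17:15–18:00, 18:45–19:00.
Callum ∩ Maya: 13:30–14:30, 17:15–18:00, 18:45–19:00.
Callum ∩ Maya ∩ Elena: 14:15–14:30, 17:15–18:00.
Restricted to 08:45–16:15: 14:15–14:30.
Windows ≥ 15 min: 14:15–14:30.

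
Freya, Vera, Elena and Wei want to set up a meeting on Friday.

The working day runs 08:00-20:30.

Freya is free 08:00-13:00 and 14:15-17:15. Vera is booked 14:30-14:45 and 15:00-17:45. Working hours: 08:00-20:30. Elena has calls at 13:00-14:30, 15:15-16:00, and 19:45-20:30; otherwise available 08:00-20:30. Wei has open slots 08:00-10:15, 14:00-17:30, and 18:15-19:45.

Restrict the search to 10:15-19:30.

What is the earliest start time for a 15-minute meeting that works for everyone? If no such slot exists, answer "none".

14:45

Vera free within 08:00–20:30: 08:00–14:30, 14:45–15:00, 17:45–20:30.
Elena free within 08:00–20:30: 08:00–13:00, 14:30–15:15, 16:00–19:45.
Freya ∩ Vera: 08:00–13:00, 14:15–14:30, 14:45–15:00.
Freya ∩ Vera ∩ Elena: 08:00–13:00, 14:45–15:00.
Freya ∩ Vera ∩ Elena ∩ Wei: 08:00–10:15, 14:45–15:00.
Restricted to 10:15–19:30: 14:45–15:00.
Windows ≥ 15 min: 14:45–15:00.
Earliest such window starts at 14:45.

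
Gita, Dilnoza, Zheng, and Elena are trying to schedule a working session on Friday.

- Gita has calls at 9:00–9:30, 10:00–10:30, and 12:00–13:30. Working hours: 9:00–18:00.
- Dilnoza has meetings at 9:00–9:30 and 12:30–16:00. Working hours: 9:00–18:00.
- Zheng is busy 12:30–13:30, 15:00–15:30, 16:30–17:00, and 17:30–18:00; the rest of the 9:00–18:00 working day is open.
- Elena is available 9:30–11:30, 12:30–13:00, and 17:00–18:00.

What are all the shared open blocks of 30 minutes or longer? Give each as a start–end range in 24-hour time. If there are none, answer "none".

09:30–10:00, 10:30–11:30, 17:00–17:30

Gita free within 09:00–18:00: 09:30–10:00, 10:30–12:00, 13:30–18:00.
Dilnoza free within 09:00–18:00: 09:30–12:30, 16:00–18:00.
Zheng free within 09:00–18:00: 09:00–12:30, 13:30–15:00, 15:30–16:30, 17:00–17:30.
Gita ∩ Dilnoza: 09:30–10:00, 10:30–12:00, 16:00–18:00.
Gita ∩ Dilnoza ∩ Zheng: 09:30–10:00, 10:30–12:00, 16:00–16:30, 17:00–17:30.
Gita ∩ Dilnoza ∩ Zheng ∩ Elena: 09:30–10:00, 10:30–11:30, 17:00–17:30.
Windows ≥ 30 min: 09:30–10:00, 10:30–11:30, 17:00–17:30.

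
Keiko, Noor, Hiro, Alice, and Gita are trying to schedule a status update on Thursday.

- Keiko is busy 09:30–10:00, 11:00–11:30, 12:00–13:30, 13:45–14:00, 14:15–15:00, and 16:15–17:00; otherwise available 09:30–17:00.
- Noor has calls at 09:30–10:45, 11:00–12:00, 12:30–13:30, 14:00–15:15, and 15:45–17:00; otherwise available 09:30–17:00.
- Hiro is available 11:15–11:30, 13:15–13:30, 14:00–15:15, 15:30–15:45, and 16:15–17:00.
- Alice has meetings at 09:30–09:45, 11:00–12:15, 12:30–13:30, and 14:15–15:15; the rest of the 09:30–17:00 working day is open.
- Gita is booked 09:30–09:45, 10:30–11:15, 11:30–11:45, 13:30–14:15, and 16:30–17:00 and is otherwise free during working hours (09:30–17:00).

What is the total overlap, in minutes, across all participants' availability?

15 minutes

Keiko free within 09:30–17:00: 10:00–11:00, 11:30–12:00, 13:30–13:45, 14:00–14:15, 15:00–16:15.
Noor free within 09:30–17:00: 10:45–11:00, 12:00–12:30, 13:30–14:00, 15:15–15:45.
Alice free within 09:30–17:00: 09:45–11:00, 12:15–12:30, 13:30–14:15, 15:15–17:00.
Gita free within 09:30–17:00: 09:45–10:30, 11:15–11:30, 11:45–13:30, 14:15–16:30.
Keiko ∩ Noor: 10:45–11:00, 13:30–13:45, 15:15–15:45.
Keiko ∩ Noor ∩ Hiro: 15:30–15:45.
Keiko ∩ Noor ∩ Hiro ∩ Alice: 15:30–15:45.
Keiko ∩ Noor ∩ Hiro ∩ Alice ∩ Gita: 15:30–15:45.
Total common minutes: 15.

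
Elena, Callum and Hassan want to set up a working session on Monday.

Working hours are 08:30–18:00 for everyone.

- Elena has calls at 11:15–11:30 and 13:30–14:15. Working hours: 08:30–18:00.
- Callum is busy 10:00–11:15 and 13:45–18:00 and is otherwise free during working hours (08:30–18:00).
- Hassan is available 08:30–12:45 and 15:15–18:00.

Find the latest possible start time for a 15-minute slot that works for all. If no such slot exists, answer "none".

Elena free within 08:30–18:00: 08:30–11:15, 11:30–13:30, 14:15–18:00.
Callum free within 08:30–18:00: 08:30–10:00, 11:15–13:45.
Elena ∩ Callum: 08:30–10:00, 11:30–13:30.
Elena ∩ Callum ∩ Hassan: 08:30–10:00, 11:30–12:45.
Windows ≥ 15 min: 08:30–10:00, 11:30–12:45.
Latest start in the last window 11:30–12:45 is 12:45 − 15 min = 12:30.

12:30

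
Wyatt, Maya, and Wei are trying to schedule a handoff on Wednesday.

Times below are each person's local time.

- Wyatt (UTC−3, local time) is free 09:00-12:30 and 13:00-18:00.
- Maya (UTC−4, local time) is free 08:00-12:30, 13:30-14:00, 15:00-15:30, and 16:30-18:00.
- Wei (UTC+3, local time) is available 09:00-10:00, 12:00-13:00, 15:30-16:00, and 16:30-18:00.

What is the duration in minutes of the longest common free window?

Wyatt → UTC: 12:00–15:30, 16:00–21:00.
Maya → UTC: 12:00–16:30, 17:30–18:00, 19:00–19:30, 20:30–22:00.
Wei → UTC: 06:00–07:00, 09:00–10:00, 12:30–13:00, 13:30–15:00.
Wyatt ∩ Maya: 12:00–15:30, 16:00–16:30, 17:30–18:00, 19:00–19:30, 20:30–21:00.
Wyatt ∩ Maya ∩ Wei: 12:30–13:00, 13:30–15:00.
Common window lengths: 30, 90 min; longest is 90.

90 minutes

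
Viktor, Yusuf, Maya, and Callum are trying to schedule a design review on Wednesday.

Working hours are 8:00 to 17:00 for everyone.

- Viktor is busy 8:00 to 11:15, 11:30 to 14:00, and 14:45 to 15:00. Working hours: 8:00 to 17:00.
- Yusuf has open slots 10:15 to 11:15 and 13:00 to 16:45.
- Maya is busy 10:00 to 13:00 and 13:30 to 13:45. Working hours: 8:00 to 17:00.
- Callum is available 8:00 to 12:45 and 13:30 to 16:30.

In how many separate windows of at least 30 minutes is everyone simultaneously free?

Viktor free within 08:00–17:00: 11:15–11:30, 14:00–14:45, 15:00–17:00.
Maya free within 08:00–17:00: 08:00–10:00, 13:00–13:30, 13:45–17:00.
Viktor ∩ Yusuf: 14:00–14:45, 15:00–16:45.
Viktor ∩ Yusuf ∩ Maya: 14:00–14:45, 15:00–16:45.
Viktor ∩ Yusuf ∩ Maya ∩ Callum: 14:00–14:45, 15:00–16:30.
Windows ≥ 30 min: 14:00–14:45, 15:00–16:30.
That's 2 windows.

2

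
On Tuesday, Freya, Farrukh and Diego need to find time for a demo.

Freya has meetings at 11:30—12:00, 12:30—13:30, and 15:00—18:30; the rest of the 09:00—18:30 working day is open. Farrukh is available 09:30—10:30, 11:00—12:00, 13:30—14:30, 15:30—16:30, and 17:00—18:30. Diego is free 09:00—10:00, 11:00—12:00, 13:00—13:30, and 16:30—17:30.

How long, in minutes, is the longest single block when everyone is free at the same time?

Freya free within 09:00–18:30: 09:00–11:30, 12:00–12:30, 13:30–15:00.
Freya ∩ Farrukh: 09:30–10:30, 11:00–11:30, 13:30–14:30.
Freya ∩ Farrukh ∩ Diego: 09:30–10:00, 11:00–11:30.
Common window lengths: 30, 30 min; longest is 30.

30 minutes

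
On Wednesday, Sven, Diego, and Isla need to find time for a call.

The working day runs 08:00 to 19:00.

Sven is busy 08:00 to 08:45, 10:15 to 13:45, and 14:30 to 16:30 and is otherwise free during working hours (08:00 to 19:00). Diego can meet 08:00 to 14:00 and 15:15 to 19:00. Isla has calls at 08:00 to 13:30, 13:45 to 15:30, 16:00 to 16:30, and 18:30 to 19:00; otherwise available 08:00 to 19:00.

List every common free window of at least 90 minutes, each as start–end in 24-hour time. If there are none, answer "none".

16:30–18:30

Sven free within 08:00–19:00: 08:45–10:15, 13:45–14:30, 16:30–19:00.
Isla free within 08:00–19:00: 13:30–13:45, 15:30–16:00, 16:30–18:30.
Sven ∩ Diego: 08:45–10:15, 13:45–14:00, 16:30–19:00.
Sven ∩ Diego ∩ Isla: 16:30–18:30.
Windows ≥ 90 min: 16:30–18:30.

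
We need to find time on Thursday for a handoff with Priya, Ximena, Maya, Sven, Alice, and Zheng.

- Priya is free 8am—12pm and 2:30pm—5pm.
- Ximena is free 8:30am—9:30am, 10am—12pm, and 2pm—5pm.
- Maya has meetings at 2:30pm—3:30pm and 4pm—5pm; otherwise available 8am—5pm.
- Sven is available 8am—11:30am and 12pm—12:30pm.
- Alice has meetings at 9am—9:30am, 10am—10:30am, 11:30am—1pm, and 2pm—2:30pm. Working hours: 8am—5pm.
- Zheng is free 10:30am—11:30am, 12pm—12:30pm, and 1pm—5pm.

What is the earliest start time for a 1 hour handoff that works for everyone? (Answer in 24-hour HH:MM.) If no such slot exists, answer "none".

10:30

Maya free within 08:00–17:00: 08:00–14:30, 15:30–16:00.
Alice free within 08:00–17:00: 08:00–09:00, 09:30–10:00, 10:30–11:30, 13:00–14:00, 14:30–17:00.
Priya ∩ Ximena: 08:30–09:30, 10:00–12:00, 14:30–17:00.
Priya ∩ Ximena ∩ Maya: 08:30–09:30, 10:00–12:00, 15:30–16:00.
Priya ∩ Ximena ∩ Maya ∩ Sven: 08:30–09:30, 10:00–11:30.
Priya ∩ Ximena ∩ Maya ∩ Sven ∩ Alice: 08:30–09:00, 10:30–11:30.
Priya ∩ Ximena ∩ Maya ∩ Sven ∩ Alice ∩ Zheng: 10:30–11:30.
Windows ≥ 60 min: 10:30–11:30.
Earliest such window starts at 10:30.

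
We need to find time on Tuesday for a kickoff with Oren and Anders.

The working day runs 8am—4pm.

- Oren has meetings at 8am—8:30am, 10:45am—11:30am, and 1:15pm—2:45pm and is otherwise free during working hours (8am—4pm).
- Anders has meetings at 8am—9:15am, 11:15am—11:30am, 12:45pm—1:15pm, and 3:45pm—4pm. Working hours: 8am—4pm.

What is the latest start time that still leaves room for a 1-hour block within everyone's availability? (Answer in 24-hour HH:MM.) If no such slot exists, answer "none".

14:45

Oren free within 08:00–16:00: 08:30–10:45, 11:30–13:15, 14:45–16:00.
Anders free within 08:00–16:00: 09:15–11:15, 11:30–12:45, 13:15–15:45.
Oren ∩ Anders: 09:15–10:45, 11:30–12:45, 14:45–15:45.
Windows ≥ 60 min: 09:15–10:45, 11:30–12:45, 14:45–15:45.
Latest start in the last window 14:45–15:45 is 15:45 − 60 min = 14:45.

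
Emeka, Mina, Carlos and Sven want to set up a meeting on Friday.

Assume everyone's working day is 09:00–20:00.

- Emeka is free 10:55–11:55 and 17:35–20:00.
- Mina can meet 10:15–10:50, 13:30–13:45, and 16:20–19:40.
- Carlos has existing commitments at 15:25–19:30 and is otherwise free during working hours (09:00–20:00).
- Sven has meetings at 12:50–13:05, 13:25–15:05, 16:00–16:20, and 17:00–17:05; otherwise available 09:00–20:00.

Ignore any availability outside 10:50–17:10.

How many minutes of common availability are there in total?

0 minutes

Carlos free within 09:00–20:00: 09:00–15:25, 19:30–20:00.
Sven free within 09:00–20:00: 09:00–12:50, 13:05–13:25, 15:05–16:00, 16:20–17:00, 17:05–20:00.
Emeka ∩ Mina: 17:35–19:40.
Emeka ∩ Mina ∩ Carlos: 19:30–19:40.
Emeka ∩ Mina ∩ Carlos ∩ Sven: 19:30–19:40.
Restricted to 10:50–17:10: (none).
Total common minutes: 0.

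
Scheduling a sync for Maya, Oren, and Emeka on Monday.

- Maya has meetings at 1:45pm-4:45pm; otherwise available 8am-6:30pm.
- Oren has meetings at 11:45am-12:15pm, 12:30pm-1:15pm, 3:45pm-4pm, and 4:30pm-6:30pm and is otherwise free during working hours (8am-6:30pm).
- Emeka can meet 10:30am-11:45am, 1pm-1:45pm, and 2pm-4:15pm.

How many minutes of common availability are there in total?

Maya free within 08:00–18:30: 08:00–13:45, 16:45–18:30.
Oren free within 08:00–18:30: 08:00–11:45, 12:15–12:30, 13:15–15:45, 16:00–16:30.
Maya ∩ Oren: 08:00–11:45, 12:15–12:30, 13:15–13:45.
Maya ∩ Oren ∩ Emeka: 10:30–11:45, 13:15–13:45.
Total common minutes: 75 + 30 = 105.

105 minutes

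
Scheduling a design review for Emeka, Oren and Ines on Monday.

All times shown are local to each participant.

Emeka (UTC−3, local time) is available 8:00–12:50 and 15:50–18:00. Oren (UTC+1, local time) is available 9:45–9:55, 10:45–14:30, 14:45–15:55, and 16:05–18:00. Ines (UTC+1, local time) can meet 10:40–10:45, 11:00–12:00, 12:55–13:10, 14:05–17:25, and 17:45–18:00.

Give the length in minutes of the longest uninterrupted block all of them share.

70 minutes

Emeka → UTC: 11:00–15:50, 18:50–21:00.
Oren → UTC: 08:45–08:55, 09:45–13:30, 13:45–14:55, 15:05–17:00.
Ines → UTC: 09:40–09:45, 10:00–11:00, 11:55–12:10, 13:05–16:25, 16:45–17:00.
Emeka ∩ Oren: 11:00–13:30, 13:45–14:55, 15:05–15:50.
Emeka ∩ Oren ∩ Ines: 11:55–12:10, 13:05–13:30, 13:45–14:55, 15:05–15:50.
Common window lengths: 15, 25, 70, 45 min; longest is 70.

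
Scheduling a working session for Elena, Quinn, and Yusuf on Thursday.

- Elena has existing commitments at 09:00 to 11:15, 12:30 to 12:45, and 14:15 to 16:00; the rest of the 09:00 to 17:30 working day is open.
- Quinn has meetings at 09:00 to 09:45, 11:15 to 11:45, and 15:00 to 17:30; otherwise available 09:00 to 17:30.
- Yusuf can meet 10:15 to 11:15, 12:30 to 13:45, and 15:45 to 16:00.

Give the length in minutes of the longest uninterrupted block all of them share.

60 minutes

Elena free within 09:00–17:30: 11:15–12:30, 12:45–14:15, 16:00–17:30.
Quinn free within 09:00–17:30: 09:45–11:15, 11:45–15:00.
Elena ∩ Quinn: 11:45–12:30, 12:45–14:15.
Elena ∩ Quinn ∩ Yusuf: 12:45–13:45.
Single common window of 60 minutes.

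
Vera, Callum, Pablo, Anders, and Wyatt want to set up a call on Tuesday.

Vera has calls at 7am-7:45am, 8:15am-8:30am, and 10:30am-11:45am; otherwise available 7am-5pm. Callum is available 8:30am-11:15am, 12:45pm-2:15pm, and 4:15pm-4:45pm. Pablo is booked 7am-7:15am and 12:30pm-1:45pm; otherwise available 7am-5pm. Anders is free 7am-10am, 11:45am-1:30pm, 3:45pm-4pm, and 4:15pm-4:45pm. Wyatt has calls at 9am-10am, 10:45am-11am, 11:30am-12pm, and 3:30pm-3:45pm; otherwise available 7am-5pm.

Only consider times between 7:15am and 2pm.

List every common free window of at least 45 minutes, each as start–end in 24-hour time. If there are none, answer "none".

Vera free within 07:00–17:00: 07:45–08:15, 08:30–10:30, 11:45–17:00.
Pablo free within 07:00–17:00: 07:15–12:30, 13:45–17:00.
Wyatt free within 07:00–17:00: 07:00–09:00, 10:00–10:45, 11:00–11:30, 12:00–15:30, 15:45–17:00.
Vera ∩ Callum: 08:30–10:30, 12:45–14:15, 16:15–16:45.
Vera ∩ Callum ∩ Pablo: 08:30–10:30, 13:45–14:15, 16:15–16:45.
Vera ∩ Callum ∩ Pablo ∩ Anders: 08:30–10:00, 16:15–16:45.
Vera ∩ Callum ∩ Pablo ∩ Anders ∩ Wyatt: 08:30–09:00, 16:15–16:45.
Restricted to 07:15–14:00: 08:30–09:00.
Windows ≥ 45 min: (none).

none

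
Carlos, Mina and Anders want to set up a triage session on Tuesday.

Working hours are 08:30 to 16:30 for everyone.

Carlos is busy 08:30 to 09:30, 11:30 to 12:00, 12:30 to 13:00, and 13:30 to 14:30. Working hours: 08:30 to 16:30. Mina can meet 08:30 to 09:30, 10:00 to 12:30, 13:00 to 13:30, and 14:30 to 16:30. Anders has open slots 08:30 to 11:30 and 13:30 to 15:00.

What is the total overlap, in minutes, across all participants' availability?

Carlos free within 08:30–16:30: 09:30–11:30, 12:00–12:30, 13:00–13:30, 14:30–16:30.
Carlos ∩ Mina: 10:00–11:30, 12:00–12:30, 13:00–13:30, 14:30–16:30.
Carlos ∩ Mina ∩ Anders: 10:00–11:30, 14:30–15:00.
Total common minutes: 90 + 30 = 120.

120 minutes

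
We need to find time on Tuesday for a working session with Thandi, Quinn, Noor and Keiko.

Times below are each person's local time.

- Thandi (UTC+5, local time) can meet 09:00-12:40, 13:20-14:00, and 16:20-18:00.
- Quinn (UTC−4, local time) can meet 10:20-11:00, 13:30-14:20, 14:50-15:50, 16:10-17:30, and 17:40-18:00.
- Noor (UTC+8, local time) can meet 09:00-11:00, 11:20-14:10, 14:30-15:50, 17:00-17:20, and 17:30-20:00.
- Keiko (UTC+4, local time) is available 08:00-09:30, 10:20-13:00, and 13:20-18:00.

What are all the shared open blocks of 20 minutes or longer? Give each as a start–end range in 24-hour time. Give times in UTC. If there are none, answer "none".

none

Thandi → UTC: 04:00–07:40, 08:20–09:00, 11:20–13:00.
Quinn → UTC: 14:20–15:00, 17:30–18:20, 18:50–19:50, 20:10–21:30, 21:40–22:00.
Noor → UTC: 01:00–03:00, 03:20–06:10, 06:30–07:50, 09:00–09:20, 09:30–12:00.
Keiko → UTC: 04:00–05:30, 06:20–09:00, 09:20–14:00.
Thandi ∩ Quinn: (none).
Thandi ∩ Quinn ∩ Noor: (none).
Thandi ∩ Quinn ∩ Noor ∩ Keiko: (none).
Windows ≥ 20 min: (none).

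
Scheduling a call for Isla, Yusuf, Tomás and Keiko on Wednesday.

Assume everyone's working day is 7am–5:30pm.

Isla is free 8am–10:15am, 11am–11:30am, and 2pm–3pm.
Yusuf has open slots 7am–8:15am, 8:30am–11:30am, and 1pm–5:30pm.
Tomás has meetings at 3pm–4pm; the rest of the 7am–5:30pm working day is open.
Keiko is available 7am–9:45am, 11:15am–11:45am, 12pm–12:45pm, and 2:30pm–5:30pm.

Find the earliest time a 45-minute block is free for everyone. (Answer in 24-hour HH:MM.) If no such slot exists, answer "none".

Tomás free within 07:00–17:30: 07:00–15:00, 16:00–17:30.
Isla ∩ Yusuf: 08:00–08:15, 08:30–10:15, 11:00–11:30, 14:00–15:00.
Isla ∩ Yusuf ∩ Tomás: 08:00–08:15, 08:30–10:15, 11:00–11:30, 14:00–15:00.
Isla ∩ Yusuf ∩ Tomás ∩ Keiko: 08:00–08:15, 08:30–09:45, 11:15–11:30, 14:30–15:00.
Windows ≥ 45 min: 08:30–09:45.
Earliest such window starts at 08:30.

08:30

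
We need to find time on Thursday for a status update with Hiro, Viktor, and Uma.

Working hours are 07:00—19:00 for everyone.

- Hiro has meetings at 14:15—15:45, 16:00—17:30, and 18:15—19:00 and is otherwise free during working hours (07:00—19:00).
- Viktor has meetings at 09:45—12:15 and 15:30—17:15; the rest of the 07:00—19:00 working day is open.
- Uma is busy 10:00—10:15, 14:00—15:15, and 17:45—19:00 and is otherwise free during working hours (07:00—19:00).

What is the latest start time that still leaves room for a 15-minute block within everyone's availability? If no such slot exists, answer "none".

Hiro free within 07:00–19:00: 07:00–14:15, 15:45–16:00, 17:30–18:15.
Viktor free within 07:00–19:00: 07:00–09:45, 12:15–15:30, 17:15–19:00.
Uma free within 07:00–19:00: 07:00–10:00, 10:15–14:00, 15:15–17:45.
Hiro ∩ Viktor: 07:00–09:45, 12:15–14:15, 17:30–18:15.
Hiro ∩ Viktor ∩ Uma: 07:00–09:45, 12:15–14:00, 17:30–17:45.
Windows ≥ 15 min: 07:00–09:45, 12:15–14:00, 17:30–17:45.
Latest start in the last window 17:30–17:45 is 17:45 − 15 min = 17:30.

17:30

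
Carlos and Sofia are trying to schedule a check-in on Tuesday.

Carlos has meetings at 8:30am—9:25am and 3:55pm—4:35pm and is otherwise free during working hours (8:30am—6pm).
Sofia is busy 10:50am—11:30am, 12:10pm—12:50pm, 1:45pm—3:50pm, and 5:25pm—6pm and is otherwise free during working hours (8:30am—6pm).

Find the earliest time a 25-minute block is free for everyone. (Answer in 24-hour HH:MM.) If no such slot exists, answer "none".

09:25

Carlos free within 08:30–18:00: 09:25–15:55, 16:35–18:00.
Sofia free within 08:30–18:00: 08:30–10:50, 11:30–12:10, 12:50–13:45, 15:50–17:25.
Carlos ∩ Sofia: 09:25–10:50, 11:30–12:10, 12:50–13:45, 15:50–15:55, 16:35–17:25.
Windows ≥ 25 min: 09:25–10:50, 11:30–12:10, 12:50–13:45, 16:35–17:25.
Earliest such window starts at 09:25.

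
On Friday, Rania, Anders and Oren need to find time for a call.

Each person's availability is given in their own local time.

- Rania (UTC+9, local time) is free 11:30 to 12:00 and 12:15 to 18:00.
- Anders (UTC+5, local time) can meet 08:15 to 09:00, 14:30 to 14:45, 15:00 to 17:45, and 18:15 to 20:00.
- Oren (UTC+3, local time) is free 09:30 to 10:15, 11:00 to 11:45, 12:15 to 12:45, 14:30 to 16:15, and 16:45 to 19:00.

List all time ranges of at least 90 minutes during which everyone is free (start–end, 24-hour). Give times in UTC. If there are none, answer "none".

Rania → UTC: 02:30–03:00, 03:15–09:00.
Anders → UTC: 03:15–04:00, 09:30–09:45, 10:00–12:45, 13:15–15:00.
Oren → UTC: 06:30–07:15, 08:00–08:45, 09:15–09:45, 11:30–13:15, 13:45–16:00.
Rania ∩ Anders: 03:15–04:00.
Rania ∩ Anders ∩ Oren: (none).
Windows ≥ 90 min: (none).

none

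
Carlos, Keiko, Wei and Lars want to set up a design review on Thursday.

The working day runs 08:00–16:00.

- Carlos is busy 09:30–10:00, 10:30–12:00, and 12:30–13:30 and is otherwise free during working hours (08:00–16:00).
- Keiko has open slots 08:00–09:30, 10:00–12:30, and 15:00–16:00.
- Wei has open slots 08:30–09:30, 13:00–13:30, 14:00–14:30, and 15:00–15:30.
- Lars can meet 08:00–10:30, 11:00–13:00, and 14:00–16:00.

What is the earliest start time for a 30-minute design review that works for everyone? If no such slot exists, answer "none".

Carlos free within 08:00–16:00: 08:00–09:30, 10:00–10:30, 12:00–12:30, 13:30–16:00.
Carlos ∩ Keiko: 08:00–09:30, 10:00–10:30, 12:00–12:30, 15:00–16:00.
Carlos ∩ Keiko ∩ Wei: 08:30–09:30, 15:00–15:30.
Carlos ∩ Keiko ∩ Wei ∩ Lars: 08:30–09:30, 15:00–15:30.
Windows ≥ 30 min: 08:30–09:30, 15:00–15:30.
Earliest such window starts at 08:30.

08:30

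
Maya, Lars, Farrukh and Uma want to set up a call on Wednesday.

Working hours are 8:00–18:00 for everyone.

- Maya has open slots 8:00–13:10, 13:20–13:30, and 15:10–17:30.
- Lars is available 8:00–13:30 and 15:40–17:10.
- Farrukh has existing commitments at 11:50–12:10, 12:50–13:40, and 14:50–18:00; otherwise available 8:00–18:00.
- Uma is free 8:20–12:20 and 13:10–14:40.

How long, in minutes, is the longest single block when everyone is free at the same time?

210 minutes

Farrukh free within 08:00–18:00: 08:00–11:50, 12:10–12:50, 13:40–14:50.
Maya ∩ Lars: 08:00–13:10, 13:20–13:30, 15:40–17:10.
Maya ∩ Lars ∩ Farrukh: 08:00–11:50, 12:10–12:50.
Maya ∩ Lars ∩ Farrukh ∩ Uma: 08:20–11:50, 12:10–12:20.
Common window lengths: 210, 10 min; longest is 210.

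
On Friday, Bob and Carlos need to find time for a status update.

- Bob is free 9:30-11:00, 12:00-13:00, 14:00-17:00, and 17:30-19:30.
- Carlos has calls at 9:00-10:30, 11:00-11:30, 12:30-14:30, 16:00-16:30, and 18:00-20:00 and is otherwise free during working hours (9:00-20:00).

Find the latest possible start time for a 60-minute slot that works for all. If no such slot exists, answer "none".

Carlos free within 09:00–20:00: 10:30–11:00, 11:30–12:30, 14:30–16:00, 16:30–18:00.
Bob ∩ Carlos: 10:30–11:00, 12:00–12:30, 14:30–16:00, 16:30–17:00, 17:30–18:00.
Windows ≥ 60 min: 14:30–16:00.
Latest start in the last window 14:30–16:00 is 16:00 − 60 min = 15:00.

15:00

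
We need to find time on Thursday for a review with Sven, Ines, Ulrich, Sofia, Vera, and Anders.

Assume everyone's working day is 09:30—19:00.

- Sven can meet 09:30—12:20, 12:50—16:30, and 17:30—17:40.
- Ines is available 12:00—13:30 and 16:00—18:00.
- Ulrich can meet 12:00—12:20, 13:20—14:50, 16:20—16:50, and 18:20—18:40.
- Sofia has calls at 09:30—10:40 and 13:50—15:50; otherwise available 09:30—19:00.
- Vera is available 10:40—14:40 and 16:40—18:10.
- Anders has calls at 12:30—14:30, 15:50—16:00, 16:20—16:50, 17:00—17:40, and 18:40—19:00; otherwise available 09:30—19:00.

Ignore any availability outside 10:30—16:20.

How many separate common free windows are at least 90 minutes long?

0

Sofia free within 09:30–19:00: 10:40–13:50, 15:50–19:00.
Anders free within 09:30–19:00: 09:30–12:30, 14:30–15:50, 16:00–16:20, 16:50–17:00, 17:40–18:40.
Sven ∩ Ines: 12:00–12:20, 12:50–13:30, 16:00–16:30, 17:30–17:40.
Sven ∩ Ines ∩ Ulrich: 12:00–12:20, 13:20–13:30, 16:20–16:30.
Sven ∩ Ines ∩ Ulrich ∩ Sofia: 12:00–12:20, 13:20–13:30, 16:20–16:30.
Sven ∩ Ines ∩ Ulrich ∩ Sofia ∩ Vera: 12:00–12:20, 13:20–13:30.
Sven ∩ Ines ∩ Ulrich ∩ Sofia ∩ Vera ∩ Anders: 12:00–12:20.
Restricted to 10:30–16:20: 12:00–12:20.
Windows ≥ 90 min: (none).
That's 0 windows.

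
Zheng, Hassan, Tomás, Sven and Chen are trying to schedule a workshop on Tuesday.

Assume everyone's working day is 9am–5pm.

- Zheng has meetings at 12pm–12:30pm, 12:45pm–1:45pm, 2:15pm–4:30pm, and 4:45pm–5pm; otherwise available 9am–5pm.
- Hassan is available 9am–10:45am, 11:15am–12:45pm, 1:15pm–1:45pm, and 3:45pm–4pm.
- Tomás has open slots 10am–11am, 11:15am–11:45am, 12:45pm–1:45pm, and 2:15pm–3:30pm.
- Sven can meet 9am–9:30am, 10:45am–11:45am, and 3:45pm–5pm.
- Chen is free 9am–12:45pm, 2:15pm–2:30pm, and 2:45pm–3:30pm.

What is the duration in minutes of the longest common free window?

30 minutes

Zheng free within 09:00–17:00: 09:00–12:00, 12:30–12:45, 13:45–14:15, 16:30–16:45.
Zheng ∩ Hassan: 09:00–10:45, 11:15–12:00, 12:30–12:45.
Zheng ∩ Hassan ∩ Tomás: 10:00–10:45, 11:15–11:45.
Zheng ∩ Hassan ∩ Tomás ∩ Sven: 11:15–11:45.
Zheng ∩ Hassan ∩ Tomás ∩ Sven ∩ Chen: 11:15–11:45.
Single common window of 30 minutes.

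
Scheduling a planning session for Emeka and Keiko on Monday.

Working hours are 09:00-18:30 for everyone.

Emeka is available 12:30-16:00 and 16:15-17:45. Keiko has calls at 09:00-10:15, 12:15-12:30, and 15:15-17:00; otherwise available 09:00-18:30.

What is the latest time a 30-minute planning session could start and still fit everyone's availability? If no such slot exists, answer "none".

Keiko free within 09:00–18:30: 10:15–12:15, 12:30–15:15, 17:00–18:30.
Emeka ∩ Keiko: 12:30–15:15, 17:00–17:45.
Windows ≥ 30 min: 12:30–15:15, 17:00–17:45.
Latest start in the last window 17:00–17:45 is 17:45 − 30 min = 17:15.

17:15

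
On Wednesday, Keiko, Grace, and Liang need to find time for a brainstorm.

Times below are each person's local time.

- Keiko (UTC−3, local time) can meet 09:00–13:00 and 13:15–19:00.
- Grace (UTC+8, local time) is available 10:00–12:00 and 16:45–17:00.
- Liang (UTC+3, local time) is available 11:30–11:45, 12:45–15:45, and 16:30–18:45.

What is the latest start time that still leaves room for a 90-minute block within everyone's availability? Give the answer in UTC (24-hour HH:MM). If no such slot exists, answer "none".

Keiko → UTC: 12:00–16:00, 16:15–22:00.
Grace → UTC: 02:00–04:00, 08:45–09:00.
Liang → UTC: 08:30–08:45, 09:45–12:45, 13:30–15:45.
Keiko ∩ Grace: (none).
Keiko ∩ Grace ∩ Liang: (none).
Windows ≥ 90 min: (none).

none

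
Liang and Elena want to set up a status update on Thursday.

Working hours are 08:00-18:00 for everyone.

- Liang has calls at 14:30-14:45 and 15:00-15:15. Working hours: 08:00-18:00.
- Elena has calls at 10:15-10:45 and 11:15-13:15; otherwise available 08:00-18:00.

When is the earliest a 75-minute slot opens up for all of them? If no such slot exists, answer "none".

Liang free within 08:00–18:00: 08:00–14:30, 14:45–15:00, 15:15–18:00.
Elena free within 08:00–18:00: 08:00–10:15, 10:45–11:15, 13:15–18:00.
Liang ∩ Elena: 08:00–10:15, 10:45–11:15, 13:15–14:30, 14:45–15:00, 15:15–18:00.
Windows ≥ 75 min: 08:00–10:15, 13:15–14:30, 15:15–18:00.
Earliest such window starts at 08:00.

08:00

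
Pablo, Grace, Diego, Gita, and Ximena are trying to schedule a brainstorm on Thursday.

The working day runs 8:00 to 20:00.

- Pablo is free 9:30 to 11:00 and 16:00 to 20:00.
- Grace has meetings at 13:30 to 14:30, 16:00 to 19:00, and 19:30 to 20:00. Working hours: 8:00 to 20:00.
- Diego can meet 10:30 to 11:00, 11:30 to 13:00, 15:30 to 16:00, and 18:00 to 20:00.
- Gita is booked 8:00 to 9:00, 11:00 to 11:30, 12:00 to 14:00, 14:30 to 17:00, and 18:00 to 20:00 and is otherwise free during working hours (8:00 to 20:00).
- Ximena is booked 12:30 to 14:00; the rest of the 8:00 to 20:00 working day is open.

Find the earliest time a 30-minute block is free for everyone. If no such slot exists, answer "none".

Grace free within 08:00–20:00: 08:00–13:30, 14:30–16:00, 19:00–19:30.
Gita free within 08:00–20:00: 09:00–11:00, 11:30–12:00, 14:00–14:30, 17:00–18:00.
Ximena free within 08:00–20:00: 08:00–12:30, 14:00–20:00.
Pablo ∩ Grace: 09:30–11:00, 19:00–19:30.
Pablo ∩ Grace ∩ Diego: 10:30–11:00, 19:00–19:30.
Pablo ∩ Grace ∩ Diego ∩ Gita: 10:30–11:00.
Pablo ∩ Grace ∩ Diego ∩ Gita ∩ Ximena: 10:30–11:00.
Windows ≥ 30 min: 10:30–11:00.
Earliest such window starts at 10:30.

10:30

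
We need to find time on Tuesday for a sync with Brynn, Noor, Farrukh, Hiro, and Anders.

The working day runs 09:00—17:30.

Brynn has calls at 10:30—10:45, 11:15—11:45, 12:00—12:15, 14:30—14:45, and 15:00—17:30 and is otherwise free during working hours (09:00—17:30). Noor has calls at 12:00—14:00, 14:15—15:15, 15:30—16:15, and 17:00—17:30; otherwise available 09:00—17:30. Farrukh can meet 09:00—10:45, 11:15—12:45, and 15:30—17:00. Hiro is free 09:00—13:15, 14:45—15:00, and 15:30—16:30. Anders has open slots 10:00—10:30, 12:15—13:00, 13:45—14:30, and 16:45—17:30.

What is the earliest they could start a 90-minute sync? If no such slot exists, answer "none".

none

Brynn free within 09:00–17:30: 09:00–10:30, 10:45–11:15, 11:45–12:00, 12:15–14:30, 14:45–15:00.
Noor free within 09:00–17:30: 09:00–12:00, 14:00–14:15, 15:15–15:30, 16:15–17:00.
Brynn ∩ Noor: 09:00–10:30, 10:45–11:15, 11:45–12:00, 14:00–14:15.
Brynn ∩ Noor ∩ Farrukh: 09:00–10:30, 11:45–12:00.
Brynn ∩ Noor ∩ Farrukh ∩ Hiro: 09:00–10:30, 11:45–12:00.
Brynn ∩ Noor ∩ Farrukh ∩ Hiro ∩ Anders: 10:00–10:30.
Windows ≥ 90 min: (none).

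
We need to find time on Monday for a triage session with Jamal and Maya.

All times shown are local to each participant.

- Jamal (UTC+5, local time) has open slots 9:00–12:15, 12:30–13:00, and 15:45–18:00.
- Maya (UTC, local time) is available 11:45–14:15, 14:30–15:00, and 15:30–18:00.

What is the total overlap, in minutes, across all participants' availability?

Jamal → UTC: 04:00–07:15, 07:30–08:00, 10:45–13:00.
Maya → UTC: 11:45–14:15, 14:30–15:00, 15:30–18:00.
Jamal ∩ Maya: 11:45–13:00.
Total common minutes: 75.

75 minutes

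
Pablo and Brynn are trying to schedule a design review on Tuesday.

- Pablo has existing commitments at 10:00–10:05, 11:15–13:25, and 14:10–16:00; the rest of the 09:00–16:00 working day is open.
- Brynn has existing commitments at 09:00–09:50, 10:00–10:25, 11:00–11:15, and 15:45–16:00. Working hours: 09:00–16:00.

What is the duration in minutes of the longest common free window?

45 minutes

Pablo free within 09:00–16:00: 09:00–10:00, 10:05–11:15, 13:25–14:10.
Brynn free within 09:00–16:00: 09:50–10:00, 10:25–11:00, 11:15–15:45.
Pablo ∩ Brynn: 09:50–10:00, 10:25–11:00, 13:25–14:10.
Common window lengths: 10, 35, 45 min; longest is 45.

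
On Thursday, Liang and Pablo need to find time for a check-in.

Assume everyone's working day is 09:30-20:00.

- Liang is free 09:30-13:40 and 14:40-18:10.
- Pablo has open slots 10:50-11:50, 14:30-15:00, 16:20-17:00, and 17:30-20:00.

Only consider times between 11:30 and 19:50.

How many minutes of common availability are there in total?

Liang ∩ Pablo: 10:50–11:50, 14:40–15:00, 16:20–17:00, 17:30–18:10.
Restricted to 11:30–19:50: 11:30–11:50, 14:40–15:00, 16:20–17:00, 17:30–18:10.
Total common minutes: 20 + 20 + 40 + 40 = 120.

120 minutes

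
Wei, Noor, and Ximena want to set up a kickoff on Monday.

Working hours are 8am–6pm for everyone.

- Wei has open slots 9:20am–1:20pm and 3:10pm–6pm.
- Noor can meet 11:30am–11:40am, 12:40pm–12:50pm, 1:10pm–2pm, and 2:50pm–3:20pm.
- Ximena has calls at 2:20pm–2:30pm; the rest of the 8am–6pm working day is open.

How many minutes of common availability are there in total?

40 minutes

Ximena free within 08:00–18:00: 08:00–14:20, 14:30–18:00.
Wei ∩ Noor: 11:30–11:40, 12:40–12:50, 13:10–13:20, 15:10–15:20.
Wei ∩ Noor ∩ Ximena: 11:30–11:40, 12:40–12:50, 13:10–13:20, 15:10–15:20.
Total common minutes: 10 + 10 + 10 + 10 = 40.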